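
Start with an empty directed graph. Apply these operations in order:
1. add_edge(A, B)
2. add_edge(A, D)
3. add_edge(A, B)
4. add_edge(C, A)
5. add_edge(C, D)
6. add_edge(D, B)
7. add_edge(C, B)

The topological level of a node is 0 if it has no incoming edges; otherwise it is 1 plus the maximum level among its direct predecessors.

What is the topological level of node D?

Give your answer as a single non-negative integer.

Answer: 2

Derivation:
Op 1: add_edge(A, B). Edges now: 1
Op 2: add_edge(A, D). Edges now: 2
Op 3: add_edge(A, B) (duplicate, no change). Edges now: 2
Op 4: add_edge(C, A). Edges now: 3
Op 5: add_edge(C, D). Edges now: 4
Op 6: add_edge(D, B). Edges now: 5
Op 7: add_edge(C, B). Edges now: 6
Compute levels (Kahn BFS):
  sources (in-degree 0): C
  process C: level=0
    C->A: in-degree(A)=0, level(A)=1, enqueue
    C->B: in-degree(B)=2, level(B)>=1
    C->D: in-degree(D)=1, level(D)>=1
  process A: level=1
    A->B: in-degree(B)=1, level(B)>=2
    A->D: in-degree(D)=0, level(D)=2, enqueue
  process D: level=2
    D->B: in-degree(B)=0, level(B)=3, enqueue
  process B: level=3
All levels: A:1, B:3, C:0, D:2
level(D) = 2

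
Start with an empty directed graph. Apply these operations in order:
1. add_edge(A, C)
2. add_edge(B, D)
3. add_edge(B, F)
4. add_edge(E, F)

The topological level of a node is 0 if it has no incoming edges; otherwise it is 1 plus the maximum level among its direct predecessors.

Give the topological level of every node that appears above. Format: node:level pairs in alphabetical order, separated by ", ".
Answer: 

Answer: A:0, B:0, C:1, D:1, E:0, F:1

Derivation:
Op 1: add_edge(A, C). Edges now: 1
Op 2: add_edge(B, D). Edges now: 2
Op 3: add_edge(B, F). Edges now: 3
Op 4: add_edge(E, F). Edges now: 4
Compute levels (Kahn BFS):
  sources (in-degree 0): A, B, E
  process A: level=0
    A->C: in-degree(C)=0, level(C)=1, enqueue
  process B: level=0
    B->D: in-degree(D)=0, level(D)=1, enqueue
    B->F: in-degree(F)=1, level(F)>=1
  process E: level=0
    E->F: in-degree(F)=0, level(F)=1, enqueue
  process C: level=1
  process D: level=1
  process F: level=1
All levels: A:0, B:0, C:1, D:1, E:0, F:1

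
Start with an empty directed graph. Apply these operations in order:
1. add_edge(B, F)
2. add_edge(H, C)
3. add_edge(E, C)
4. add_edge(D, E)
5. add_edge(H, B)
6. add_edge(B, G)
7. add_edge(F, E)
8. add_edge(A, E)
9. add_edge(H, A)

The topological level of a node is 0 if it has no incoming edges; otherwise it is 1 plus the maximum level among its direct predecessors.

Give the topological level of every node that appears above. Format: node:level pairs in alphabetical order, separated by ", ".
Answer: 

Op 1: add_edge(B, F). Edges now: 1
Op 2: add_edge(H, C). Edges now: 2
Op 3: add_edge(E, C). Edges now: 3
Op 4: add_edge(D, E). Edges now: 4
Op 5: add_edge(H, B). Edges now: 5
Op 6: add_edge(B, G). Edges now: 6
Op 7: add_edge(F, E). Edges now: 7
Op 8: add_edge(A, E). Edges now: 8
Op 9: add_edge(H, A). Edges now: 9
Compute levels (Kahn BFS):
  sources (in-degree 0): D, H
  process D: level=0
    D->E: in-degree(E)=2, level(E)>=1
  process H: level=0
    H->A: in-degree(A)=0, level(A)=1, enqueue
    H->B: in-degree(B)=0, level(B)=1, enqueue
    H->C: in-degree(C)=1, level(C)>=1
  process A: level=1
    A->E: in-degree(E)=1, level(E)>=2
  process B: level=1
    B->F: in-degree(F)=0, level(F)=2, enqueue
    B->G: in-degree(G)=0, level(G)=2, enqueue
  process F: level=2
    F->E: in-degree(E)=0, level(E)=3, enqueue
  process G: level=2
  process E: level=3
    E->C: in-degree(C)=0, level(C)=4, enqueue
  process C: level=4
All levels: A:1, B:1, C:4, D:0, E:3, F:2, G:2, H:0

Answer: A:1, B:1, C:4, D:0, E:3, F:2, G:2, H:0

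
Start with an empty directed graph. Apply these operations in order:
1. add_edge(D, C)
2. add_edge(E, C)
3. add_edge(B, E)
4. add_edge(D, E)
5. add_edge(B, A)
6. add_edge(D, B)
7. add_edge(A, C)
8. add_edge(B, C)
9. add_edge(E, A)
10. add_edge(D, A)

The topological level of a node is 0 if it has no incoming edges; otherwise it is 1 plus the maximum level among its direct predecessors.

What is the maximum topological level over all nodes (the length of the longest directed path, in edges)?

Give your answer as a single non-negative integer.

Answer: 4

Derivation:
Op 1: add_edge(D, C). Edges now: 1
Op 2: add_edge(E, C). Edges now: 2
Op 3: add_edge(B, E). Edges now: 3
Op 4: add_edge(D, E). Edges now: 4
Op 5: add_edge(B, A). Edges now: 5
Op 6: add_edge(D, B). Edges now: 6
Op 7: add_edge(A, C). Edges now: 7
Op 8: add_edge(B, C). Edges now: 8
Op 9: add_edge(E, A). Edges now: 9
Op 10: add_edge(D, A). Edges now: 10
Compute levels (Kahn BFS):
  sources (in-degree 0): D
  process D: level=0
    D->A: in-degree(A)=2, level(A)>=1
    D->B: in-degree(B)=0, level(B)=1, enqueue
    D->C: in-degree(C)=3, level(C)>=1
    D->E: in-degree(E)=1, level(E)>=1
  process B: level=1
    B->A: in-degree(A)=1, level(A)>=2
    B->C: in-degree(C)=2, level(C)>=2
    B->E: in-degree(E)=0, level(E)=2, enqueue
  process E: level=2
    E->A: in-degree(A)=0, level(A)=3, enqueue
    E->C: in-degree(C)=1, level(C)>=3
  process A: level=3
    A->C: in-degree(C)=0, level(C)=4, enqueue
  process C: level=4
All levels: A:3, B:1, C:4, D:0, E:2
max level = 4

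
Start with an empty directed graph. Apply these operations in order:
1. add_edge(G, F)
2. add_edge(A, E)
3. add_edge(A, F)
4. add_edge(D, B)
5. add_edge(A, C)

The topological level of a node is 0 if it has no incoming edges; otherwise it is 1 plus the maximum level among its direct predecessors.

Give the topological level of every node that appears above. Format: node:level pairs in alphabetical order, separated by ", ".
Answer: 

Answer: A:0, B:1, C:1, D:0, E:1, F:1, G:0

Derivation:
Op 1: add_edge(G, F). Edges now: 1
Op 2: add_edge(A, E). Edges now: 2
Op 3: add_edge(A, F). Edges now: 3
Op 4: add_edge(D, B). Edges now: 4
Op 5: add_edge(A, C). Edges now: 5
Compute levels (Kahn BFS):
  sources (in-degree 0): A, D, G
  process A: level=0
    A->C: in-degree(C)=0, level(C)=1, enqueue
    A->E: in-degree(E)=0, level(E)=1, enqueue
    A->F: in-degree(F)=1, level(F)>=1
  process D: level=0
    D->B: in-degree(B)=0, level(B)=1, enqueue
  process G: level=0
    G->F: in-degree(F)=0, level(F)=1, enqueue
  process C: level=1
  process E: level=1
  process B: level=1
  process F: level=1
All levels: A:0, B:1, C:1, D:0, E:1, F:1, G:0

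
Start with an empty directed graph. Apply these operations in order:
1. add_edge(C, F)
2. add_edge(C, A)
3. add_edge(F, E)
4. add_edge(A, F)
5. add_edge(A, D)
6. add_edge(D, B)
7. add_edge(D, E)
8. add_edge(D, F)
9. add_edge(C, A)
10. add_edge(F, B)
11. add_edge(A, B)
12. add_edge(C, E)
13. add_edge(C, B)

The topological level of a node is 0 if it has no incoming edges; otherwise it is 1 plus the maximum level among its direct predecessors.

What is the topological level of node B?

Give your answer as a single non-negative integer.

Op 1: add_edge(C, F). Edges now: 1
Op 2: add_edge(C, A). Edges now: 2
Op 3: add_edge(F, E). Edges now: 3
Op 4: add_edge(A, F). Edges now: 4
Op 5: add_edge(A, D). Edges now: 5
Op 6: add_edge(D, B). Edges now: 6
Op 7: add_edge(D, E). Edges now: 7
Op 8: add_edge(D, F). Edges now: 8
Op 9: add_edge(C, A) (duplicate, no change). Edges now: 8
Op 10: add_edge(F, B). Edges now: 9
Op 11: add_edge(A, B). Edges now: 10
Op 12: add_edge(C, E). Edges now: 11
Op 13: add_edge(C, B). Edges now: 12
Compute levels (Kahn BFS):
  sources (in-degree 0): C
  process C: level=0
    C->A: in-degree(A)=0, level(A)=1, enqueue
    C->B: in-degree(B)=3, level(B)>=1
    C->E: in-degree(E)=2, level(E)>=1
    C->F: in-degree(F)=2, level(F)>=1
  process A: level=1
    A->B: in-degree(B)=2, level(B)>=2
    A->D: in-degree(D)=0, level(D)=2, enqueue
    A->F: in-degree(F)=1, level(F)>=2
  process D: level=2
    D->B: in-degree(B)=1, level(B)>=3
    D->E: in-degree(E)=1, level(E)>=3
    D->F: in-degree(F)=0, level(F)=3, enqueue
  process F: level=3
    F->B: in-degree(B)=0, level(B)=4, enqueue
    F->E: in-degree(E)=0, level(E)=4, enqueue
  process B: level=4
  process E: level=4
All levels: A:1, B:4, C:0, D:2, E:4, F:3
level(B) = 4

Answer: 4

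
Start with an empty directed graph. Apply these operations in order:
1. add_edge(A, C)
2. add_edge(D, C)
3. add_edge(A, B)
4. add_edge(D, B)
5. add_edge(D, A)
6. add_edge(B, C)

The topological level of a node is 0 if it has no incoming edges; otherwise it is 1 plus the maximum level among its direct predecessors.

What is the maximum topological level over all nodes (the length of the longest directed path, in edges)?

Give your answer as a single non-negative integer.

Op 1: add_edge(A, C). Edges now: 1
Op 2: add_edge(D, C). Edges now: 2
Op 3: add_edge(A, B). Edges now: 3
Op 4: add_edge(D, B). Edges now: 4
Op 5: add_edge(D, A). Edges now: 5
Op 6: add_edge(B, C). Edges now: 6
Compute levels (Kahn BFS):
  sources (in-degree 0): D
  process D: level=0
    D->A: in-degree(A)=0, level(A)=1, enqueue
    D->B: in-degree(B)=1, level(B)>=1
    D->C: in-degree(C)=2, level(C)>=1
  process A: level=1
    A->B: in-degree(B)=0, level(B)=2, enqueue
    A->C: in-degree(C)=1, level(C)>=2
  process B: level=2
    B->C: in-degree(C)=0, level(C)=3, enqueue
  process C: level=3
All levels: A:1, B:2, C:3, D:0
max level = 3

Answer: 3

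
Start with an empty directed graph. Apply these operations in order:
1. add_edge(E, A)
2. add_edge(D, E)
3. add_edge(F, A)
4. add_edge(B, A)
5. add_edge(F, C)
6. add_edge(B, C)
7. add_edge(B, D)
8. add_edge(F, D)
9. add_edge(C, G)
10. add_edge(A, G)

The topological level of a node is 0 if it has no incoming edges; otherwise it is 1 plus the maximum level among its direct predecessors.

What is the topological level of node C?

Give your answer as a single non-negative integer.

Answer: 1

Derivation:
Op 1: add_edge(E, A). Edges now: 1
Op 2: add_edge(D, E). Edges now: 2
Op 3: add_edge(F, A). Edges now: 3
Op 4: add_edge(B, A). Edges now: 4
Op 5: add_edge(F, C). Edges now: 5
Op 6: add_edge(B, C). Edges now: 6
Op 7: add_edge(B, D). Edges now: 7
Op 8: add_edge(F, D). Edges now: 8
Op 9: add_edge(C, G). Edges now: 9
Op 10: add_edge(A, G). Edges now: 10
Compute levels (Kahn BFS):
  sources (in-degree 0): B, F
  process B: level=0
    B->A: in-degree(A)=2, level(A)>=1
    B->C: in-degree(C)=1, level(C)>=1
    B->D: in-degree(D)=1, level(D)>=1
  process F: level=0
    F->A: in-degree(A)=1, level(A)>=1
    F->C: in-degree(C)=0, level(C)=1, enqueue
    F->D: in-degree(D)=0, level(D)=1, enqueue
  process C: level=1
    C->G: in-degree(G)=1, level(G)>=2
  process D: level=1
    D->E: in-degree(E)=0, level(E)=2, enqueue
  process E: level=2
    E->A: in-degree(A)=0, level(A)=3, enqueue
  process A: level=3
    A->G: in-degree(G)=0, level(G)=4, enqueue
  process G: level=4
All levels: A:3, B:0, C:1, D:1, E:2, F:0, G:4
level(C) = 1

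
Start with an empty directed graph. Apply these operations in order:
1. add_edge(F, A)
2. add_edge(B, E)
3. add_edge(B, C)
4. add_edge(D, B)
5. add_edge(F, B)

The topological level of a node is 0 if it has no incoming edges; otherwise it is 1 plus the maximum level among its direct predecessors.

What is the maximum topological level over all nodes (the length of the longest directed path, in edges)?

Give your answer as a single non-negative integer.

Answer: 2

Derivation:
Op 1: add_edge(F, A). Edges now: 1
Op 2: add_edge(B, E). Edges now: 2
Op 3: add_edge(B, C). Edges now: 3
Op 4: add_edge(D, B). Edges now: 4
Op 5: add_edge(F, B). Edges now: 5
Compute levels (Kahn BFS):
  sources (in-degree 0): D, F
  process D: level=0
    D->B: in-degree(B)=1, level(B)>=1
  process F: level=0
    F->A: in-degree(A)=0, level(A)=1, enqueue
    F->B: in-degree(B)=0, level(B)=1, enqueue
  process A: level=1
  process B: level=1
    B->C: in-degree(C)=0, level(C)=2, enqueue
    B->E: in-degree(E)=0, level(E)=2, enqueue
  process C: level=2
  process E: level=2
All levels: A:1, B:1, C:2, D:0, E:2, F:0
max level = 2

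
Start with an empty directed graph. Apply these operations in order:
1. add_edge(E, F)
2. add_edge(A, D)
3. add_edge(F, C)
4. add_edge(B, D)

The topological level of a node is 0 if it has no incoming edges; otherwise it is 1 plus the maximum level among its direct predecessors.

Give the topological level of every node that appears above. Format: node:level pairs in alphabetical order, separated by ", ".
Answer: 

Answer: A:0, B:0, C:2, D:1, E:0, F:1

Derivation:
Op 1: add_edge(E, F). Edges now: 1
Op 2: add_edge(A, D). Edges now: 2
Op 3: add_edge(F, C). Edges now: 3
Op 4: add_edge(B, D). Edges now: 4
Compute levels (Kahn BFS):
  sources (in-degree 0): A, B, E
  process A: level=0
    A->D: in-degree(D)=1, level(D)>=1
  process B: level=0
    B->D: in-degree(D)=0, level(D)=1, enqueue
  process E: level=0
    E->F: in-degree(F)=0, level(F)=1, enqueue
  process D: level=1
  process F: level=1
    F->C: in-degree(C)=0, level(C)=2, enqueue
  process C: level=2
All levels: A:0, B:0, C:2, D:1, E:0, F:1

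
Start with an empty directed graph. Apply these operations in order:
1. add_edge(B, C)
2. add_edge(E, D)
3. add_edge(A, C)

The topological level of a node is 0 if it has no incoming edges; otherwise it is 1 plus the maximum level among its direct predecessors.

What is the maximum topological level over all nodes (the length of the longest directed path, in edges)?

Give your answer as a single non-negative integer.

Answer: 1

Derivation:
Op 1: add_edge(B, C). Edges now: 1
Op 2: add_edge(E, D). Edges now: 2
Op 3: add_edge(A, C). Edges now: 3
Compute levels (Kahn BFS):
  sources (in-degree 0): A, B, E
  process A: level=0
    A->C: in-degree(C)=1, level(C)>=1
  process B: level=0
    B->C: in-degree(C)=0, level(C)=1, enqueue
  process E: level=0
    E->D: in-degree(D)=0, level(D)=1, enqueue
  process C: level=1
  process D: level=1
All levels: A:0, B:0, C:1, D:1, E:0
max level = 1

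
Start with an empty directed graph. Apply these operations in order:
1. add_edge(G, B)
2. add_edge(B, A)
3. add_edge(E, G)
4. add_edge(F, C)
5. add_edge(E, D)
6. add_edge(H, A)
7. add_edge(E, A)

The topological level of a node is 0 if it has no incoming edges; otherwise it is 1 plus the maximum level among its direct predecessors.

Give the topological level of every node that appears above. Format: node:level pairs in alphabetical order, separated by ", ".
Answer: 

Answer: A:3, B:2, C:1, D:1, E:0, F:0, G:1, H:0

Derivation:
Op 1: add_edge(G, B). Edges now: 1
Op 2: add_edge(B, A). Edges now: 2
Op 3: add_edge(E, G). Edges now: 3
Op 4: add_edge(F, C). Edges now: 4
Op 5: add_edge(E, D). Edges now: 5
Op 6: add_edge(H, A). Edges now: 6
Op 7: add_edge(E, A). Edges now: 7
Compute levels (Kahn BFS):
  sources (in-degree 0): E, F, H
  process E: level=0
    E->A: in-degree(A)=2, level(A)>=1
    E->D: in-degree(D)=0, level(D)=1, enqueue
    E->G: in-degree(G)=0, level(G)=1, enqueue
  process F: level=0
    F->C: in-degree(C)=0, level(C)=1, enqueue
  process H: level=0
    H->A: in-degree(A)=1, level(A)>=1
  process D: level=1
  process G: level=1
    G->B: in-degree(B)=0, level(B)=2, enqueue
  process C: level=1
  process B: level=2
    B->A: in-degree(A)=0, level(A)=3, enqueue
  process A: level=3
All levels: A:3, B:2, C:1, D:1, E:0, F:0, G:1, H:0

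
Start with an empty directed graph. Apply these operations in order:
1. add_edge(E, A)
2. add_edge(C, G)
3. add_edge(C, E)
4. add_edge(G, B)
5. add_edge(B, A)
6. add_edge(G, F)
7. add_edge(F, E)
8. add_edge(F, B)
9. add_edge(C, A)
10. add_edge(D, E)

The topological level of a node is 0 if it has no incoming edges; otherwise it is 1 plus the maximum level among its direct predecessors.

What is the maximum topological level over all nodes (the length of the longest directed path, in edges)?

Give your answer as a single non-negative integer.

Op 1: add_edge(E, A). Edges now: 1
Op 2: add_edge(C, G). Edges now: 2
Op 3: add_edge(C, E). Edges now: 3
Op 4: add_edge(G, B). Edges now: 4
Op 5: add_edge(B, A). Edges now: 5
Op 6: add_edge(G, F). Edges now: 6
Op 7: add_edge(F, E). Edges now: 7
Op 8: add_edge(F, B). Edges now: 8
Op 9: add_edge(C, A). Edges now: 9
Op 10: add_edge(D, E). Edges now: 10
Compute levels (Kahn BFS):
  sources (in-degree 0): C, D
  process C: level=0
    C->A: in-degree(A)=2, level(A)>=1
    C->E: in-degree(E)=2, level(E)>=1
    C->G: in-degree(G)=0, level(G)=1, enqueue
  process D: level=0
    D->E: in-degree(E)=1, level(E)>=1
  process G: level=1
    G->B: in-degree(B)=1, level(B)>=2
    G->F: in-degree(F)=0, level(F)=2, enqueue
  process F: level=2
    F->B: in-degree(B)=0, level(B)=3, enqueue
    F->E: in-degree(E)=0, level(E)=3, enqueue
  process B: level=3
    B->A: in-degree(A)=1, level(A)>=4
  process E: level=3
    E->A: in-degree(A)=0, level(A)=4, enqueue
  process A: level=4
All levels: A:4, B:3, C:0, D:0, E:3, F:2, G:1
max level = 4

Answer: 4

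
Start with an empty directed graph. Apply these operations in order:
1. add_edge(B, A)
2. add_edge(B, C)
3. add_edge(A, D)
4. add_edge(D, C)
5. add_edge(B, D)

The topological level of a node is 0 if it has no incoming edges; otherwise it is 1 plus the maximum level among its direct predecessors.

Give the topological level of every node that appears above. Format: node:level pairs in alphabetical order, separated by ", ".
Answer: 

Answer: A:1, B:0, C:3, D:2

Derivation:
Op 1: add_edge(B, A). Edges now: 1
Op 2: add_edge(B, C). Edges now: 2
Op 3: add_edge(A, D). Edges now: 3
Op 4: add_edge(D, C). Edges now: 4
Op 5: add_edge(B, D). Edges now: 5
Compute levels (Kahn BFS):
  sources (in-degree 0): B
  process B: level=0
    B->A: in-degree(A)=0, level(A)=1, enqueue
    B->C: in-degree(C)=1, level(C)>=1
    B->D: in-degree(D)=1, level(D)>=1
  process A: level=1
    A->D: in-degree(D)=0, level(D)=2, enqueue
  process D: level=2
    D->C: in-degree(C)=0, level(C)=3, enqueue
  process C: level=3
All levels: A:1, B:0, C:3, D:2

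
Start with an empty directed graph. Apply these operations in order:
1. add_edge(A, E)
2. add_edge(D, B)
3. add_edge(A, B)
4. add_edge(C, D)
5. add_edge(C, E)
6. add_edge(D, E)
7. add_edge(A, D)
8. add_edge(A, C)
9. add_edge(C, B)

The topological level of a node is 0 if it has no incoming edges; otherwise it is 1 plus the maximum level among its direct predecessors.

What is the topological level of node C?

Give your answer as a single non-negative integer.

Op 1: add_edge(A, E). Edges now: 1
Op 2: add_edge(D, B). Edges now: 2
Op 3: add_edge(A, B). Edges now: 3
Op 4: add_edge(C, D). Edges now: 4
Op 5: add_edge(C, E). Edges now: 5
Op 6: add_edge(D, E). Edges now: 6
Op 7: add_edge(A, D). Edges now: 7
Op 8: add_edge(A, C). Edges now: 8
Op 9: add_edge(C, B). Edges now: 9
Compute levels (Kahn BFS):
  sources (in-degree 0): A
  process A: level=0
    A->B: in-degree(B)=2, level(B)>=1
    A->C: in-degree(C)=0, level(C)=1, enqueue
    A->D: in-degree(D)=1, level(D)>=1
    A->E: in-degree(E)=2, level(E)>=1
  process C: level=1
    C->B: in-degree(B)=1, level(B)>=2
    C->D: in-degree(D)=0, level(D)=2, enqueue
    C->E: in-degree(E)=1, level(E)>=2
  process D: level=2
    D->B: in-degree(B)=0, level(B)=3, enqueue
    D->E: in-degree(E)=0, level(E)=3, enqueue
  process B: level=3
  process E: level=3
All levels: A:0, B:3, C:1, D:2, E:3
level(C) = 1

Answer: 1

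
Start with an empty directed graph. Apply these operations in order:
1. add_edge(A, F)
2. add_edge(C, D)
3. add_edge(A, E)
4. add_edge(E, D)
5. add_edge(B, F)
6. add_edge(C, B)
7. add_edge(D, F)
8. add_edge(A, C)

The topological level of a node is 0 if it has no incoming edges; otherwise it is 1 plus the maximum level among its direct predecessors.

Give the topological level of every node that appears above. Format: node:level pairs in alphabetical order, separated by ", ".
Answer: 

Op 1: add_edge(A, F). Edges now: 1
Op 2: add_edge(C, D). Edges now: 2
Op 3: add_edge(A, E). Edges now: 3
Op 4: add_edge(E, D). Edges now: 4
Op 5: add_edge(B, F). Edges now: 5
Op 6: add_edge(C, B). Edges now: 6
Op 7: add_edge(D, F). Edges now: 7
Op 8: add_edge(A, C). Edges now: 8
Compute levels (Kahn BFS):
  sources (in-degree 0): A
  process A: level=0
    A->C: in-degree(C)=0, level(C)=1, enqueue
    A->E: in-degree(E)=0, level(E)=1, enqueue
    A->F: in-degree(F)=2, level(F)>=1
  process C: level=1
    C->B: in-degree(B)=0, level(B)=2, enqueue
    C->D: in-degree(D)=1, level(D)>=2
  process E: level=1
    E->D: in-degree(D)=0, level(D)=2, enqueue
  process B: level=2
    B->F: in-degree(F)=1, level(F)>=3
  process D: level=2
    D->F: in-degree(F)=0, level(F)=3, enqueue
  process F: level=3
All levels: A:0, B:2, C:1, D:2, E:1, F:3

Answer: A:0, B:2, C:1, D:2, E:1, F:3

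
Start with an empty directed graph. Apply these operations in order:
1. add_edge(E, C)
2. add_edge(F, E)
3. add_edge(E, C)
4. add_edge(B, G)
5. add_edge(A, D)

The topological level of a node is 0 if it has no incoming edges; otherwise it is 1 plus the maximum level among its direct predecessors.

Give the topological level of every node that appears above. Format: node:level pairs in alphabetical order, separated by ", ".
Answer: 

Op 1: add_edge(E, C). Edges now: 1
Op 2: add_edge(F, E). Edges now: 2
Op 3: add_edge(E, C) (duplicate, no change). Edges now: 2
Op 4: add_edge(B, G). Edges now: 3
Op 5: add_edge(A, D). Edges now: 4
Compute levels (Kahn BFS):
  sources (in-degree 0): A, B, F
  process A: level=0
    A->D: in-degree(D)=0, level(D)=1, enqueue
  process B: level=0
    B->G: in-degree(G)=0, level(G)=1, enqueue
  process F: level=0
    F->E: in-degree(E)=0, level(E)=1, enqueue
  process D: level=1
  process G: level=1
  process E: level=1
    E->C: in-degree(C)=0, level(C)=2, enqueue
  process C: level=2
All levels: A:0, B:0, C:2, D:1, E:1, F:0, G:1

Answer: A:0, B:0, C:2, D:1, E:1, F:0, G:1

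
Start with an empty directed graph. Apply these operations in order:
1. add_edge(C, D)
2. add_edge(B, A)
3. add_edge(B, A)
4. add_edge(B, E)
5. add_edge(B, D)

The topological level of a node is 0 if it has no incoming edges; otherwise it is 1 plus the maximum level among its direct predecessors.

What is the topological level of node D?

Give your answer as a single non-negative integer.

Answer: 1

Derivation:
Op 1: add_edge(C, D). Edges now: 1
Op 2: add_edge(B, A). Edges now: 2
Op 3: add_edge(B, A) (duplicate, no change). Edges now: 2
Op 4: add_edge(B, E). Edges now: 3
Op 5: add_edge(B, D). Edges now: 4
Compute levels (Kahn BFS):
  sources (in-degree 0): B, C
  process B: level=0
    B->A: in-degree(A)=0, level(A)=1, enqueue
    B->D: in-degree(D)=1, level(D)>=1
    B->E: in-degree(E)=0, level(E)=1, enqueue
  process C: level=0
    C->D: in-degree(D)=0, level(D)=1, enqueue
  process A: level=1
  process E: level=1
  process D: level=1
All levels: A:1, B:0, C:0, D:1, E:1
level(D) = 1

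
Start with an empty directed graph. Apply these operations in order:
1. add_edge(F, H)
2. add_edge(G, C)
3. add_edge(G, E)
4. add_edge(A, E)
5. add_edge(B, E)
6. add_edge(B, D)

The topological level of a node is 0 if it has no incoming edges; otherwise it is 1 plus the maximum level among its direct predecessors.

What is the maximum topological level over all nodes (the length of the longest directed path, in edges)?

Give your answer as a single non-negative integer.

Op 1: add_edge(F, H). Edges now: 1
Op 2: add_edge(G, C). Edges now: 2
Op 3: add_edge(G, E). Edges now: 3
Op 4: add_edge(A, E). Edges now: 4
Op 5: add_edge(B, E). Edges now: 5
Op 6: add_edge(B, D). Edges now: 6
Compute levels (Kahn BFS):
  sources (in-degree 0): A, B, F, G
  process A: level=0
    A->E: in-degree(E)=2, level(E)>=1
  process B: level=0
    B->D: in-degree(D)=0, level(D)=1, enqueue
    B->E: in-degree(E)=1, level(E)>=1
  process F: level=0
    F->H: in-degree(H)=0, level(H)=1, enqueue
  process G: level=0
    G->C: in-degree(C)=0, level(C)=1, enqueue
    G->E: in-degree(E)=0, level(E)=1, enqueue
  process D: level=1
  process H: level=1
  process C: level=1
  process E: level=1
All levels: A:0, B:0, C:1, D:1, E:1, F:0, G:0, H:1
max level = 1

Answer: 1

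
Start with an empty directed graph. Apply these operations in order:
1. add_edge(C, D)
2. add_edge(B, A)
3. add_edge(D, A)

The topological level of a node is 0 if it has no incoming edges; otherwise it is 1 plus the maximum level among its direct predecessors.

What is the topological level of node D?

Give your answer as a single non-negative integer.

Op 1: add_edge(C, D). Edges now: 1
Op 2: add_edge(B, A). Edges now: 2
Op 3: add_edge(D, A). Edges now: 3
Compute levels (Kahn BFS):
  sources (in-degree 0): B, C
  process B: level=0
    B->A: in-degree(A)=1, level(A)>=1
  process C: level=0
    C->D: in-degree(D)=0, level(D)=1, enqueue
  process D: level=1
    D->A: in-degree(A)=0, level(A)=2, enqueue
  process A: level=2
All levels: A:2, B:0, C:0, D:1
level(D) = 1

Answer: 1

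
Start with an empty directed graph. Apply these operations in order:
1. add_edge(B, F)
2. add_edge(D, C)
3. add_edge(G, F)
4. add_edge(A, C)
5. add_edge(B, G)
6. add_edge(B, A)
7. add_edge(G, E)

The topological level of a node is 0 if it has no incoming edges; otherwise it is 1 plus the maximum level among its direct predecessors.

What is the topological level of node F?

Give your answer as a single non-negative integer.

Op 1: add_edge(B, F). Edges now: 1
Op 2: add_edge(D, C). Edges now: 2
Op 3: add_edge(G, F). Edges now: 3
Op 4: add_edge(A, C). Edges now: 4
Op 5: add_edge(B, G). Edges now: 5
Op 6: add_edge(B, A). Edges now: 6
Op 7: add_edge(G, E). Edges now: 7
Compute levels (Kahn BFS):
  sources (in-degree 0): B, D
  process B: level=0
    B->A: in-degree(A)=0, level(A)=1, enqueue
    B->F: in-degree(F)=1, level(F)>=1
    B->G: in-degree(G)=0, level(G)=1, enqueue
  process D: level=0
    D->C: in-degree(C)=1, level(C)>=1
  process A: level=1
    A->C: in-degree(C)=0, level(C)=2, enqueue
  process G: level=1
    G->E: in-degree(E)=0, level(E)=2, enqueue
    G->F: in-degree(F)=0, level(F)=2, enqueue
  process C: level=2
  process E: level=2
  process F: level=2
All levels: A:1, B:0, C:2, D:0, E:2, F:2, G:1
level(F) = 2

Answer: 2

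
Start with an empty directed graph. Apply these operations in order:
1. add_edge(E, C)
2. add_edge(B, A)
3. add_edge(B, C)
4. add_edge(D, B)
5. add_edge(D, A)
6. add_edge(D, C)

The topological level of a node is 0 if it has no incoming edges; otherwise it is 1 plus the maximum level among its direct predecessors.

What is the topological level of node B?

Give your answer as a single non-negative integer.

Op 1: add_edge(E, C). Edges now: 1
Op 2: add_edge(B, A). Edges now: 2
Op 3: add_edge(B, C). Edges now: 3
Op 4: add_edge(D, B). Edges now: 4
Op 5: add_edge(D, A). Edges now: 5
Op 6: add_edge(D, C). Edges now: 6
Compute levels (Kahn BFS):
  sources (in-degree 0): D, E
  process D: level=0
    D->A: in-degree(A)=1, level(A)>=1
    D->B: in-degree(B)=0, level(B)=1, enqueue
    D->C: in-degree(C)=2, level(C)>=1
  process E: level=0
    E->C: in-degree(C)=1, level(C)>=1
  process B: level=1
    B->A: in-degree(A)=0, level(A)=2, enqueue
    B->C: in-degree(C)=0, level(C)=2, enqueue
  process A: level=2
  process C: level=2
All levels: A:2, B:1, C:2, D:0, E:0
level(B) = 1

Answer: 1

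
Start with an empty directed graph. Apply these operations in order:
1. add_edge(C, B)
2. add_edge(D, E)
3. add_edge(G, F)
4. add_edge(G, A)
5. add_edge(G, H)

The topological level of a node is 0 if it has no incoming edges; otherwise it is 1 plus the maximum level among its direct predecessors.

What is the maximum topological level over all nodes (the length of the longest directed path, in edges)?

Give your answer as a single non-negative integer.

Answer: 1

Derivation:
Op 1: add_edge(C, B). Edges now: 1
Op 2: add_edge(D, E). Edges now: 2
Op 3: add_edge(G, F). Edges now: 3
Op 4: add_edge(G, A). Edges now: 4
Op 5: add_edge(G, H). Edges now: 5
Compute levels (Kahn BFS):
  sources (in-degree 0): C, D, G
  process C: level=0
    C->B: in-degree(B)=0, level(B)=1, enqueue
  process D: level=0
    D->E: in-degree(E)=0, level(E)=1, enqueue
  process G: level=0
    G->A: in-degree(A)=0, level(A)=1, enqueue
    G->F: in-degree(F)=0, level(F)=1, enqueue
    G->H: in-degree(H)=0, level(H)=1, enqueue
  process B: level=1
  process E: level=1
  process A: level=1
  process F: level=1
  process H: level=1
All levels: A:1, B:1, C:0, D:0, E:1, F:1, G:0, H:1
max level = 1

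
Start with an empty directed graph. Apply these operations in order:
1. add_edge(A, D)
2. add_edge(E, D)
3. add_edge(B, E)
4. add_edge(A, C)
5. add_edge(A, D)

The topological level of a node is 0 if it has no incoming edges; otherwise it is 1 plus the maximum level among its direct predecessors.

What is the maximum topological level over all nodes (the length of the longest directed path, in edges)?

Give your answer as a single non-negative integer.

Op 1: add_edge(A, D). Edges now: 1
Op 2: add_edge(E, D). Edges now: 2
Op 3: add_edge(B, E). Edges now: 3
Op 4: add_edge(A, C). Edges now: 4
Op 5: add_edge(A, D) (duplicate, no change). Edges now: 4
Compute levels (Kahn BFS):
  sources (in-degree 0): A, B
  process A: level=0
    A->C: in-degree(C)=0, level(C)=1, enqueue
    A->D: in-degree(D)=1, level(D)>=1
  process B: level=0
    B->E: in-degree(E)=0, level(E)=1, enqueue
  process C: level=1
  process E: level=1
    E->D: in-degree(D)=0, level(D)=2, enqueue
  process D: level=2
All levels: A:0, B:0, C:1, D:2, E:1
max level = 2

Answer: 2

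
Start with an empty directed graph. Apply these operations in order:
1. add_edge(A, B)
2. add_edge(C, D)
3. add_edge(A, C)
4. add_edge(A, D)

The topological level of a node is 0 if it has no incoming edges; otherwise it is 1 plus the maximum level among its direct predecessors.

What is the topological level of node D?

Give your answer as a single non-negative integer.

Answer: 2

Derivation:
Op 1: add_edge(A, B). Edges now: 1
Op 2: add_edge(C, D). Edges now: 2
Op 3: add_edge(A, C). Edges now: 3
Op 4: add_edge(A, D). Edges now: 4
Compute levels (Kahn BFS):
  sources (in-degree 0): A
  process A: level=0
    A->B: in-degree(B)=0, level(B)=1, enqueue
    A->C: in-degree(C)=0, level(C)=1, enqueue
    A->D: in-degree(D)=1, level(D)>=1
  process B: level=1
  process C: level=1
    C->D: in-degree(D)=0, level(D)=2, enqueue
  process D: level=2
All levels: A:0, B:1, C:1, D:2
level(D) = 2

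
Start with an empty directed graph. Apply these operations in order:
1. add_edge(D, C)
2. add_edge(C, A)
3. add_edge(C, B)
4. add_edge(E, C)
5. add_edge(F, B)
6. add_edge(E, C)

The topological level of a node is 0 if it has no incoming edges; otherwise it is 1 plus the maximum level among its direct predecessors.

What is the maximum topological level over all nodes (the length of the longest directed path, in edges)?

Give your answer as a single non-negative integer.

Op 1: add_edge(D, C). Edges now: 1
Op 2: add_edge(C, A). Edges now: 2
Op 3: add_edge(C, B). Edges now: 3
Op 4: add_edge(E, C). Edges now: 4
Op 5: add_edge(F, B). Edges now: 5
Op 6: add_edge(E, C) (duplicate, no change). Edges now: 5
Compute levels (Kahn BFS):
  sources (in-degree 0): D, E, F
  process D: level=0
    D->C: in-degree(C)=1, level(C)>=1
  process E: level=0
    E->C: in-degree(C)=0, level(C)=1, enqueue
  process F: level=0
    F->B: in-degree(B)=1, level(B)>=1
  process C: level=1
    C->A: in-degree(A)=0, level(A)=2, enqueue
    C->B: in-degree(B)=0, level(B)=2, enqueue
  process A: level=2
  process B: level=2
All levels: A:2, B:2, C:1, D:0, E:0, F:0
max level = 2

Answer: 2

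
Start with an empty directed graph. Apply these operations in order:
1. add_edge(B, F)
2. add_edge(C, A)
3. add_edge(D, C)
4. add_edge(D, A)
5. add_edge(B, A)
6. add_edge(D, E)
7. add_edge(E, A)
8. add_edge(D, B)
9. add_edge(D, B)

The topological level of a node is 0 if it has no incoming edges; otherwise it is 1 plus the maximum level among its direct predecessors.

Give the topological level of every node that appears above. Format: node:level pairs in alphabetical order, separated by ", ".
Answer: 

Op 1: add_edge(B, F). Edges now: 1
Op 2: add_edge(C, A). Edges now: 2
Op 3: add_edge(D, C). Edges now: 3
Op 4: add_edge(D, A). Edges now: 4
Op 5: add_edge(B, A). Edges now: 5
Op 6: add_edge(D, E). Edges now: 6
Op 7: add_edge(E, A). Edges now: 7
Op 8: add_edge(D, B). Edges now: 8
Op 9: add_edge(D, B) (duplicate, no change). Edges now: 8
Compute levels (Kahn BFS):
  sources (in-degree 0): D
  process D: level=0
    D->A: in-degree(A)=3, level(A)>=1
    D->B: in-degree(B)=0, level(B)=1, enqueue
    D->C: in-degree(C)=0, level(C)=1, enqueue
    D->E: in-degree(E)=0, level(E)=1, enqueue
  process B: level=1
    B->A: in-degree(A)=2, level(A)>=2
    B->F: in-degree(F)=0, level(F)=2, enqueue
  process C: level=1
    C->A: in-degree(A)=1, level(A)>=2
  process E: level=1
    E->A: in-degree(A)=0, level(A)=2, enqueue
  process F: level=2
  process A: level=2
All levels: A:2, B:1, C:1, D:0, E:1, F:2

Answer: A:2, B:1, C:1, D:0, E:1, F:2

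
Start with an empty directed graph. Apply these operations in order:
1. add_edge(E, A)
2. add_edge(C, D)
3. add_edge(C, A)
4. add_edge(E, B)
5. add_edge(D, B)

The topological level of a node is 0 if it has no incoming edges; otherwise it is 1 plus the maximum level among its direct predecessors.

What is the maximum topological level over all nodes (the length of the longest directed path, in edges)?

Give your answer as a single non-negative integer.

Answer: 2

Derivation:
Op 1: add_edge(E, A). Edges now: 1
Op 2: add_edge(C, D). Edges now: 2
Op 3: add_edge(C, A). Edges now: 3
Op 4: add_edge(E, B). Edges now: 4
Op 5: add_edge(D, B). Edges now: 5
Compute levels (Kahn BFS):
  sources (in-degree 0): C, E
  process C: level=0
    C->A: in-degree(A)=1, level(A)>=1
    C->D: in-degree(D)=0, level(D)=1, enqueue
  process E: level=0
    E->A: in-degree(A)=0, level(A)=1, enqueue
    E->B: in-degree(B)=1, level(B)>=1
  process D: level=1
    D->B: in-degree(B)=0, level(B)=2, enqueue
  process A: level=1
  process B: level=2
All levels: A:1, B:2, C:0, D:1, E:0
max level = 2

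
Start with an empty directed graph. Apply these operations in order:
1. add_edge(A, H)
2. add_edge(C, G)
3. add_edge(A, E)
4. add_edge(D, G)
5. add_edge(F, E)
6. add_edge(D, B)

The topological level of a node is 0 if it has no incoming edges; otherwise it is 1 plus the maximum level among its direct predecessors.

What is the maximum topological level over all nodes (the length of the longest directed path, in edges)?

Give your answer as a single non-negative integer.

Answer: 1

Derivation:
Op 1: add_edge(A, H). Edges now: 1
Op 2: add_edge(C, G). Edges now: 2
Op 3: add_edge(A, E). Edges now: 3
Op 4: add_edge(D, G). Edges now: 4
Op 5: add_edge(F, E). Edges now: 5
Op 6: add_edge(D, B). Edges now: 6
Compute levels (Kahn BFS):
  sources (in-degree 0): A, C, D, F
  process A: level=0
    A->E: in-degree(E)=1, level(E)>=1
    A->H: in-degree(H)=0, level(H)=1, enqueue
  process C: level=0
    C->G: in-degree(G)=1, level(G)>=1
  process D: level=0
    D->B: in-degree(B)=0, level(B)=1, enqueue
    D->G: in-degree(G)=0, level(G)=1, enqueue
  process F: level=0
    F->E: in-degree(E)=0, level(E)=1, enqueue
  process H: level=1
  process B: level=1
  process G: level=1
  process E: level=1
All levels: A:0, B:1, C:0, D:0, E:1, F:0, G:1, H:1
max level = 1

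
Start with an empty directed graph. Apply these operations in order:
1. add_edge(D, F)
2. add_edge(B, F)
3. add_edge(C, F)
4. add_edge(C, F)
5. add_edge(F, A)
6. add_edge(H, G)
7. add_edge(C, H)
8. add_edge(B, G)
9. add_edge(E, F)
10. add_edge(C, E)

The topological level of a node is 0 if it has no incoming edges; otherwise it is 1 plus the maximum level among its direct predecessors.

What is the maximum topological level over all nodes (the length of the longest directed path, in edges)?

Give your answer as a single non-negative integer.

Answer: 3

Derivation:
Op 1: add_edge(D, F). Edges now: 1
Op 2: add_edge(B, F). Edges now: 2
Op 3: add_edge(C, F). Edges now: 3
Op 4: add_edge(C, F) (duplicate, no change). Edges now: 3
Op 5: add_edge(F, A). Edges now: 4
Op 6: add_edge(H, G). Edges now: 5
Op 7: add_edge(C, H). Edges now: 6
Op 8: add_edge(B, G). Edges now: 7
Op 9: add_edge(E, F). Edges now: 8
Op 10: add_edge(C, E). Edges now: 9
Compute levels (Kahn BFS):
  sources (in-degree 0): B, C, D
  process B: level=0
    B->F: in-degree(F)=3, level(F)>=1
    B->G: in-degree(G)=1, level(G)>=1
  process C: level=0
    C->E: in-degree(E)=0, level(E)=1, enqueue
    C->F: in-degree(F)=2, level(F)>=1
    C->H: in-degree(H)=0, level(H)=1, enqueue
  process D: level=0
    D->F: in-degree(F)=1, level(F)>=1
  process E: level=1
    E->F: in-degree(F)=0, level(F)=2, enqueue
  process H: level=1
    H->G: in-degree(G)=0, level(G)=2, enqueue
  process F: level=2
    F->A: in-degree(A)=0, level(A)=3, enqueue
  process G: level=2
  process A: level=3
All levels: A:3, B:0, C:0, D:0, E:1, F:2, G:2, H:1
max level = 3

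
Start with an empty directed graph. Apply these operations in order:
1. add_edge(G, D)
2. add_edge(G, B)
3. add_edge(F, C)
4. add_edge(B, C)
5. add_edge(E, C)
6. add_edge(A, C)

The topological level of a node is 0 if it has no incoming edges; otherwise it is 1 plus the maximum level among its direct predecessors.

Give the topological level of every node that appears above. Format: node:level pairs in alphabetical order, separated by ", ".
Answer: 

Answer: A:0, B:1, C:2, D:1, E:0, F:0, G:0

Derivation:
Op 1: add_edge(G, D). Edges now: 1
Op 2: add_edge(G, B). Edges now: 2
Op 3: add_edge(F, C). Edges now: 3
Op 4: add_edge(B, C). Edges now: 4
Op 5: add_edge(E, C). Edges now: 5
Op 6: add_edge(A, C). Edges now: 6
Compute levels (Kahn BFS):
  sources (in-degree 0): A, E, F, G
  process A: level=0
    A->C: in-degree(C)=3, level(C)>=1
  process E: level=0
    E->C: in-degree(C)=2, level(C)>=1
  process F: level=0
    F->C: in-degree(C)=1, level(C)>=1
  process G: level=0
    G->B: in-degree(B)=0, level(B)=1, enqueue
    G->D: in-degree(D)=0, level(D)=1, enqueue
  process B: level=1
    B->C: in-degree(C)=0, level(C)=2, enqueue
  process D: level=1
  process C: level=2
All levels: A:0, B:1, C:2, D:1, E:0, F:0, G:0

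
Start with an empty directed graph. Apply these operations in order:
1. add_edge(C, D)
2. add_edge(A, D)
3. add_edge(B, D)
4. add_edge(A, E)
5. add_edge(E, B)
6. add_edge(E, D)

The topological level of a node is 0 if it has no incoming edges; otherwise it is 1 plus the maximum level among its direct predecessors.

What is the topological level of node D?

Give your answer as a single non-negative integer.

Answer: 3

Derivation:
Op 1: add_edge(C, D). Edges now: 1
Op 2: add_edge(A, D). Edges now: 2
Op 3: add_edge(B, D). Edges now: 3
Op 4: add_edge(A, E). Edges now: 4
Op 5: add_edge(E, B). Edges now: 5
Op 6: add_edge(E, D). Edges now: 6
Compute levels (Kahn BFS):
  sources (in-degree 0): A, C
  process A: level=0
    A->D: in-degree(D)=3, level(D)>=1
    A->E: in-degree(E)=0, level(E)=1, enqueue
  process C: level=0
    C->D: in-degree(D)=2, level(D)>=1
  process E: level=1
    E->B: in-degree(B)=0, level(B)=2, enqueue
    E->D: in-degree(D)=1, level(D)>=2
  process B: level=2
    B->D: in-degree(D)=0, level(D)=3, enqueue
  process D: level=3
All levels: A:0, B:2, C:0, D:3, E:1
level(D) = 3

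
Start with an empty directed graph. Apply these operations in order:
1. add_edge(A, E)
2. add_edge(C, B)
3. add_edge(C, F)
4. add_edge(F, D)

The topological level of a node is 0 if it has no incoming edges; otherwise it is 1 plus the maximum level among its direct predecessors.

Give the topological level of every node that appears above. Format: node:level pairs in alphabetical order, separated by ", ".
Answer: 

Op 1: add_edge(A, E). Edges now: 1
Op 2: add_edge(C, B). Edges now: 2
Op 3: add_edge(C, F). Edges now: 3
Op 4: add_edge(F, D). Edges now: 4
Compute levels (Kahn BFS):
  sources (in-degree 0): A, C
  process A: level=0
    A->E: in-degree(E)=0, level(E)=1, enqueue
  process C: level=0
    C->B: in-degree(B)=0, level(B)=1, enqueue
    C->F: in-degree(F)=0, level(F)=1, enqueue
  process E: level=1
  process B: level=1
  process F: level=1
    F->D: in-degree(D)=0, level(D)=2, enqueue
  process D: level=2
All levels: A:0, B:1, C:0, D:2, E:1, F:1

Answer: A:0, B:1, C:0, D:2, E:1, F:1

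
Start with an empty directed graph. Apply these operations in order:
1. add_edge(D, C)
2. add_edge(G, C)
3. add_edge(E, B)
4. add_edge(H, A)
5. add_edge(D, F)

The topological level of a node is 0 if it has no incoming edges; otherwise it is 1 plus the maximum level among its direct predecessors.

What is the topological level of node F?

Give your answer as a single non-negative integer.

Answer: 1

Derivation:
Op 1: add_edge(D, C). Edges now: 1
Op 2: add_edge(G, C). Edges now: 2
Op 3: add_edge(E, B). Edges now: 3
Op 4: add_edge(H, A). Edges now: 4
Op 5: add_edge(D, F). Edges now: 5
Compute levels (Kahn BFS):
  sources (in-degree 0): D, E, G, H
  process D: level=0
    D->C: in-degree(C)=1, level(C)>=1
    D->F: in-degree(F)=0, level(F)=1, enqueue
  process E: level=0
    E->B: in-degree(B)=0, level(B)=1, enqueue
  process G: level=0
    G->C: in-degree(C)=0, level(C)=1, enqueue
  process H: level=0
    H->A: in-degree(A)=0, level(A)=1, enqueue
  process F: level=1
  process B: level=1
  process C: level=1
  process A: level=1
All levels: A:1, B:1, C:1, D:0, E:0, F:1, G:0, H:0
level(F) = 1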